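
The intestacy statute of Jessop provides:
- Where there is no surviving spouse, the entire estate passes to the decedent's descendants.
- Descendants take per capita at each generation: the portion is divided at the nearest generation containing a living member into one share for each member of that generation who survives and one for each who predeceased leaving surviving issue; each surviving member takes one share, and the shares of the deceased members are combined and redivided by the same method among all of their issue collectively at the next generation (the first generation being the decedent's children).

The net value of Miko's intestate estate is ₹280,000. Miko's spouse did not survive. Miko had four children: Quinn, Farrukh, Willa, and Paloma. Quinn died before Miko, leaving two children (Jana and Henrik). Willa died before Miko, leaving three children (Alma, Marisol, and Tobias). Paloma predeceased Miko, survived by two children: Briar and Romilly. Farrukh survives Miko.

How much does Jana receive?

Jana receives ₹30,000.

The entire ₹280,000 passes to the descendants.
That amount (₹280,000) is divided at the children's generation into 4 shares of ₹70,000. Farrukh takes ₹70,000. The 3 shares of the deceased (Quinn, Willa, and Paloma) are combined into a pool of ₹210,000.
That pool (₹210,000) is divided at the grandchildren's generation equally among Jana, Henrik, Alma, Marisol, Tobias, Briar, and Romilly: ₹30,000 each.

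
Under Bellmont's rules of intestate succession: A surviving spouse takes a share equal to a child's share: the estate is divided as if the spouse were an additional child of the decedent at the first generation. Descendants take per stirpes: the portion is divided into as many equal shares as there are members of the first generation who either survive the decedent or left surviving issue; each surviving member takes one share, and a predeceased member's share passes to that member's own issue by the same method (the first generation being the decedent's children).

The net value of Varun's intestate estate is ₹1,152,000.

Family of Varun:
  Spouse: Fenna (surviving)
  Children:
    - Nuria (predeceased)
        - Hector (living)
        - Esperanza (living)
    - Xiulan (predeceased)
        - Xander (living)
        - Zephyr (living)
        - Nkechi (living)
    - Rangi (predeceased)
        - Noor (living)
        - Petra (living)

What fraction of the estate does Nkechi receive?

The spouse counts as an additional share at the children's level, so there are 4 primary shares of ₹288,000. Fenna takes one such share (₹288,000).
The children's combined portion (₹864,000) is divided into 3 shares of ₹288,000: Nuria's ₹288,000 share passes to Nuria's issue; Xiulan's ₹288,000 share passes to Xiulan's issue; Rangi's ₹288,000 share passes to Rangi's issue.
Nuria's share (₹288,000) is divided into 2 shares of ₹144,000: Hector and Esperanza each take ₹144,000.
Xiulan's share (₹288,000) is divided into 3 shares of ₹96,000: Xander, Zephyr, and Nkechi each take ₹96,000.
Rangi's share (₹288,000) is divided into 2 shares of ₹144,000: Noor and Petra each take ₹144,000.

Nkechi receives 1/12 of the estate.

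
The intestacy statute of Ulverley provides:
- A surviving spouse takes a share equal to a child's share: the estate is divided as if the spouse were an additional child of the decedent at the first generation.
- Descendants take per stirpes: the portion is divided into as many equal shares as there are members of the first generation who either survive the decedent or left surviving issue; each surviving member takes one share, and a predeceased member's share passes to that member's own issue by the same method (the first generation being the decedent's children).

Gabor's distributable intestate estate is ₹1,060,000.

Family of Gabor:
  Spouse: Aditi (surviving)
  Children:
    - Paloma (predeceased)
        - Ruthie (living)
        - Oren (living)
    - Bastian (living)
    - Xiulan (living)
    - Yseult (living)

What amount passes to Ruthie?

Ruthie receives ₹106,000.

The spouse counts as an additional share at the children's level, so there are 5 primary shares of ₹212,000. Aditi takes one such share (₹212,000).
The children's combined portion (₹848,000) is divided into 4 shares of ₹212,000: Bastian, Xiulan, and Yseult each take ₹212,000; Paloma's ₹212,000 share passes to Paloma's issue.
Paloma's share (₹212,000) is divided into 2 shares of ₹106,000: Ruthie and Oren each take ₹106,000.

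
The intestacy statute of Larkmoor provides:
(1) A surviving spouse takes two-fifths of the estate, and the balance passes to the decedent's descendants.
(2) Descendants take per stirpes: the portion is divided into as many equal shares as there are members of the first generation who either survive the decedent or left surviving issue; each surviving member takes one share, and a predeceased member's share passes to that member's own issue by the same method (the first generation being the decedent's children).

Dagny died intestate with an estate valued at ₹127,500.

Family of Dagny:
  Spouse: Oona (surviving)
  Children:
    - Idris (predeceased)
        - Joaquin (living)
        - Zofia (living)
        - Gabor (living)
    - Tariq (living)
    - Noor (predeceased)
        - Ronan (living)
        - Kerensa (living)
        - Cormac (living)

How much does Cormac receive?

Cormac receives ₹8,500.

Oona takes two-fifths of ₹127,500 = ₹51,000. The remaining ₹76,500 passes to the descendants.
The descendants' portion (₹76,500) is divided into 3 shares of ₹25,500: Tariq takes ₹25,500; Idris's ₹25,500 share passes to Idris's issue; Noor's ₹25,500 share passes to Noor's issue.
Idris's share (₹25,500) is divided into 3 shares of ₹8,500: Joaquin, Zofia, and Gabor each take ₹8,500.
Noor's share (₹25,500) is divided into 3 shares of ₹8,500: Ronan, Kerensa, and Cormac each take ₹8,500.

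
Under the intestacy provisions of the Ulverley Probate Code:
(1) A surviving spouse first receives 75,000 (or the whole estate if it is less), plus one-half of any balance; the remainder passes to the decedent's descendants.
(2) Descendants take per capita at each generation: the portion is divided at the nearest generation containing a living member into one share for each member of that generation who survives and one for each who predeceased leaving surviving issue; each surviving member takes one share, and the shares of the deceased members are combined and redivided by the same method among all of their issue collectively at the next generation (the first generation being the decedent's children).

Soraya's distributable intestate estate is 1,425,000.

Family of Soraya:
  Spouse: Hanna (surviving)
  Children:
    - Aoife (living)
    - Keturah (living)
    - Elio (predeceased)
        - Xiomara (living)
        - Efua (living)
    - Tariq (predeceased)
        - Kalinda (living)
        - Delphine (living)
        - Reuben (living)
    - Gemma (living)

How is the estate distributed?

Hanna: 750,000; Aoife: 135,000; Keturah: 135,000; Xiomara: 54,000; Efua: 54,000; Kalinda: 54,000; Delphine: 54,000; Reuben: 54,000; Gemma: 135,000

Hanna first takes 75,000, leaving a balance of 1,350,000. Hanna then takes one-half of the balance (675,000), for a total of 750,000. The remaining 675,000 passes to the descendants.
The descendants' portion (675,000) is divided at the children's generation into 5 shares of 135,000. Aoife, Keturah, and Gemma each take 135,000. The 2 shares of the deceased (Elio and Tariq) are combined into a pool of 270,000.
That pool (270,000) is divided at the grandchildren's generation equally among Xiomara, Efua, Kalinda, Delphine, and Reuben: 54,000 each.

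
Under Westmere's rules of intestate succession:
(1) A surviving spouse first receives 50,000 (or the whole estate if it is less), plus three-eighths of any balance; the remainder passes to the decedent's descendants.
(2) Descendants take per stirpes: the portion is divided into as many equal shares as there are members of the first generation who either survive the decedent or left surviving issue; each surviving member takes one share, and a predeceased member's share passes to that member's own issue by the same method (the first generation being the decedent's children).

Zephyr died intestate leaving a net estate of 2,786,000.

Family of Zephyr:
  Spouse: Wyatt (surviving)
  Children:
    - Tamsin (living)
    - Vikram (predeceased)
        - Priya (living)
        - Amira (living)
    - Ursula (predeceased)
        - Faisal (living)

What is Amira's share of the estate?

Wyatt first takes 50,000, leaving a balance of 2,736,000. Wyatt then takes three-eighths of the balance (1,026,000), for a total of 1,076,000. The remaining 1,710,000 passes to the descendants.
The descendants' portion (1,710,000) is divided into 3 shares of 570,000: Tamsin takes 570,000; Vikram's 570,000 share passes to Vikram's issue; Ursula's 570,000 share passes to Ursula's issue.
Vikram's share (570,000) is divided into 2 shares of 285,000: Priya and Amira each take 285,000.
Ursula's share (570,000) passes entirely to Faisal.

Amira receives 285,000.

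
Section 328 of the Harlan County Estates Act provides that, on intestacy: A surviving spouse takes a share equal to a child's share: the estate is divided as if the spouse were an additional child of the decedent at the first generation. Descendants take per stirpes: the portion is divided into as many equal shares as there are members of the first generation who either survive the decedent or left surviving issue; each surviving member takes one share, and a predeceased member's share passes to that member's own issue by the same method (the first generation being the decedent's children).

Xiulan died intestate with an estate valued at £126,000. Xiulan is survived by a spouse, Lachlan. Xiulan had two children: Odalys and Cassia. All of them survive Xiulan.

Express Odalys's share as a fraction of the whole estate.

The spouse counts as an additional share at the children's level, so there are 3 primary shares of £42,000. Lachlan takes one such share (£42,000).
The children's combined portion (£84,000) is divided into 2 shares of £42,000: Odalys and Cassia each take £42,000.

Odalys receives 1/3 of the estate.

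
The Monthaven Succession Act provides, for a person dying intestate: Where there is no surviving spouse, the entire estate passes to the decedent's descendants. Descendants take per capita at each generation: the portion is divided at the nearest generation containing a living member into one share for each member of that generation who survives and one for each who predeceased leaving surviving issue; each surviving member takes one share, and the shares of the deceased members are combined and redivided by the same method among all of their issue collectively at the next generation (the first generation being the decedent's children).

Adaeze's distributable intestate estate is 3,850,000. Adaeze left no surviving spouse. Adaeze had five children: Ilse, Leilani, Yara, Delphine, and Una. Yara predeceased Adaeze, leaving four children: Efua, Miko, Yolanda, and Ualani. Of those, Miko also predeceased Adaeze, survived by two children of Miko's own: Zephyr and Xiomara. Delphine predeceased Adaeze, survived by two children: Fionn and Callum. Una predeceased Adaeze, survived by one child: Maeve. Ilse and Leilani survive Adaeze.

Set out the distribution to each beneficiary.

Ilse: 770,000; Leilani: 770,000; Efua: 330,000; Zephyr: 165,000; Xiomara: 165,000; Yolanda: 330,000; Ualani: 330,000; Fionn: 330,000; Callum: 330,000; Maeve: 330,000

The entire 3,850,000 passes to the descendants.
That amount (3,850,000) is divided at the children's generation into 5 shares of 770,000. Ilse and Leilani each take 770,000. The 3 shares of the deceased (Yara, Delphine, and Una) are combined into a pool of 2,310,000.
That pool (2,310,000) is divided at the grandchildren's generation into 7 shares of 330,000. Efua, Yolanda, Ualani, Fionn, Callum, and Maeve each take 330,000. The remaining share for the deceased Miko (330,000) is carried to the next generation.
That pool (330,000) is divided at the great-grandchildren's generation equally among Zephyr and Xiomara: 165,000 each.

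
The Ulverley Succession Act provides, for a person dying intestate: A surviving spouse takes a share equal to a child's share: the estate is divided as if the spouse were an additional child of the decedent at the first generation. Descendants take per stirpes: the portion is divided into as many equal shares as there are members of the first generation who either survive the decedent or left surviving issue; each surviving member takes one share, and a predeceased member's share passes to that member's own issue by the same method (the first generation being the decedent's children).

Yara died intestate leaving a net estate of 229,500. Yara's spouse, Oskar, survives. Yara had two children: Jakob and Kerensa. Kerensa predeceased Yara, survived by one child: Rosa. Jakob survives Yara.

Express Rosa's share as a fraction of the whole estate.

The spouse counts as an additional share at the children's level, so there are 3 primary shares of 76,500. Oskar takes one such share (76,500).
The children's combined portion (153,000) is divided into 2 shares of 76,500: Jakob takes 76,500; Kerensa's 76,500 share passes to Kerensa's issue.
Kerensa's share (76,500) passes entirely to Rosa.

Rosa receives 1/3 of the estate.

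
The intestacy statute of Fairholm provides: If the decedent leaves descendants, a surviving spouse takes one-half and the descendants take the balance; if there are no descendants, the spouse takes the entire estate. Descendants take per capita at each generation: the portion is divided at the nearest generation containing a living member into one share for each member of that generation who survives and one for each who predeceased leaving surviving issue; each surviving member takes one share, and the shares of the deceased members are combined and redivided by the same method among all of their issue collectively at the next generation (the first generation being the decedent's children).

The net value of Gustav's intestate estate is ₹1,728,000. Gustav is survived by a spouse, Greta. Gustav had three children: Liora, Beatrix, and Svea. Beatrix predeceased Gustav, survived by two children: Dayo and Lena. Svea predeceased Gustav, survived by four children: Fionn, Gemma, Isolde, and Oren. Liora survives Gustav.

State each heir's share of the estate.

Greta: ₹864,000; Liora: ₹288,000; Dayo: ₹96,000; Lena: ₹96,000; Fionn: ₹96,000; Gemma: ₹96,000; Isolde: ₹96,000; Oren: ₹96,000

Greta takes one-half of ₹1,728,000 = ₹864,000. The remaining ₹864,000 passes to the descendants.
The descendants' portion (₹864,000) is divided at the children's generation into 3 shares of ₹288,000. Liora takes ₹288,000. The 2 shares of the deceased (Beatrix and Svea) are combined into a pool of ₹576,000.
That pool (₹576,000) is divided at the grandchildren's generation equally among Dayo, Lena, Fionn, Gemma, Isolde, and Oren: ₹96,000 each.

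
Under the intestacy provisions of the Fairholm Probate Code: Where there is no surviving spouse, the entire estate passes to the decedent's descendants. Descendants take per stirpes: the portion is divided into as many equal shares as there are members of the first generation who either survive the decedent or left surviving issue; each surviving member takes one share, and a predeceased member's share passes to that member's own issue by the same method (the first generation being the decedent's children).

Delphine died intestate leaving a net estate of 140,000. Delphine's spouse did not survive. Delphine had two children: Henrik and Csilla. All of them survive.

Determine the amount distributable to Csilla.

The entire 140,000 passes to the descendants.
That amount (140,000) is divided into 2 shares of 70,000: Henrik and Csilla each take 70,000.

Csilla receives 70,000.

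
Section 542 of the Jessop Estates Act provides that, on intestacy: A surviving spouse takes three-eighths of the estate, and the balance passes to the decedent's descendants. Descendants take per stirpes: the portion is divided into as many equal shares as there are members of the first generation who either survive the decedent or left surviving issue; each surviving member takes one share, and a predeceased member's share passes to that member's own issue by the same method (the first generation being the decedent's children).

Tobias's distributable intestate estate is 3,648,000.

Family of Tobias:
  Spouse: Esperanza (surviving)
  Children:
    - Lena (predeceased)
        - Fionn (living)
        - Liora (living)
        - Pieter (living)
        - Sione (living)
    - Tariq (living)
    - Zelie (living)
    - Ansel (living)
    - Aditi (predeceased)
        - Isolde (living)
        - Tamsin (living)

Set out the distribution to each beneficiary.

Esperanza takes three-eighths of 3,648,000 = 1,368,000. The remaining 2,280,000 passes to the descendants.
The descendants' portion (2,280,000) is divided into 5 shares of 456,000: Tariq, Zelie, and Ansel each take 456,000; Lena's 456,000 share passes to Lena's issue; Aditi's 456,000 share passes to Aditi's issue.
Lena's share (456,000) is divided into 4 shares of 114,000: Fionn, Liora, Pieter, and Sione each take 114,000.
Aditi's share (456,000) is divided into 2 shares of 228,000: Isolde and Tamsin each take 228,000.

Esperanza: 1,368,000; Fionn: 114,000; Liora: 114,000; Pieter: 114,000; Sione: 114,000; Tariq: 456,000; Zelie: 456,000; Ansel: 456,000; Isolde: 228,000; Tamsin: 228,000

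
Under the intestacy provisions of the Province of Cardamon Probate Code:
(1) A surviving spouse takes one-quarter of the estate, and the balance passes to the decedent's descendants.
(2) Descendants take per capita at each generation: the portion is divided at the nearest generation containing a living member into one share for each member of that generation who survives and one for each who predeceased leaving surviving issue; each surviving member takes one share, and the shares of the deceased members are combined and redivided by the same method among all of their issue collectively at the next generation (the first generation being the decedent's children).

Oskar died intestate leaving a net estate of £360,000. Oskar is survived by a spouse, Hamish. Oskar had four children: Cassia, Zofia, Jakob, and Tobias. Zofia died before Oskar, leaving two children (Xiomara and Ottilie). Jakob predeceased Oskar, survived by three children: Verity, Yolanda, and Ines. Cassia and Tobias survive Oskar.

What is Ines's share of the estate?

Hamish takes one-quarter of £360,000 = £90,000. The remaining £270,000 passes to the descendants.
The descendants' portion (£270,000) is divided at the children's generation into 4 shares of £67,500. Cassia and Tobias each take £67,500. The 2 shares of the deceased (Zofia and Jakob) are combined into a pool of £135,000.
That pool (£135,000) is divided at the grandchildren's generation equally among Xiomara, Ottilie, Verity, Yolanda, and Ines: £27,000 each.

Ines receives £27,000.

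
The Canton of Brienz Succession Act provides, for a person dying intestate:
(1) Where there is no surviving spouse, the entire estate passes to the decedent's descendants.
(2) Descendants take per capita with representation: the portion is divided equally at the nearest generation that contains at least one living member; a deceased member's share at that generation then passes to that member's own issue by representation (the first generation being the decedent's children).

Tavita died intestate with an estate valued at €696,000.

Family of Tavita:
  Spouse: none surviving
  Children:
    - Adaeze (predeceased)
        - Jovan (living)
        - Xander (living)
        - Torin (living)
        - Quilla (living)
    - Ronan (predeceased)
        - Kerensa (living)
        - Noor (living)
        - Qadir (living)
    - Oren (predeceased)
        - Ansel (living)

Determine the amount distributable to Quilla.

The entire €696,000 passes to the descendants.
No child survives, so the initial division is made at the grandchildren's generation.
That amount (€696,000) is divided into 8 shares of €87,000: Jovan, Xander, Torin, Quilla, Kerensa, Noor, Qadir, and Ansel each take €87,000.

Quilla receives €87,000.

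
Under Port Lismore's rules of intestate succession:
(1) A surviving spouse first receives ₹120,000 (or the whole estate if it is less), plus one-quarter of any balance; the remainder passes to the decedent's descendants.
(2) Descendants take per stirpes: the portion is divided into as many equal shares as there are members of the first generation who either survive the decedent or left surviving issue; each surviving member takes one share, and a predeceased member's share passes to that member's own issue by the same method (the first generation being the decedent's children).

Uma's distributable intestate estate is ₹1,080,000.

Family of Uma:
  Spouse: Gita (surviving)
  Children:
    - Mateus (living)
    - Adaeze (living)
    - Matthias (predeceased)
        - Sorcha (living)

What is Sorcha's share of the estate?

Sorcha receives ₹240,000.

Gita first takes ₹120,000, leaving a balance of ₹960,000. Gita then takes one-quarter of the balance (₹240,000), for a total of ₹360,000. The remaining ₹720,000 passes to the descendants.
The descendants' portion (₹720,000) is divided into 3 shares of ₹240,000: Mateus and Adaeze each take ₹240,000; Matthias's ₹240,000 share passes to Matthias's issue.
Matthias's share (₹240,000) passes entirely to Sorcha.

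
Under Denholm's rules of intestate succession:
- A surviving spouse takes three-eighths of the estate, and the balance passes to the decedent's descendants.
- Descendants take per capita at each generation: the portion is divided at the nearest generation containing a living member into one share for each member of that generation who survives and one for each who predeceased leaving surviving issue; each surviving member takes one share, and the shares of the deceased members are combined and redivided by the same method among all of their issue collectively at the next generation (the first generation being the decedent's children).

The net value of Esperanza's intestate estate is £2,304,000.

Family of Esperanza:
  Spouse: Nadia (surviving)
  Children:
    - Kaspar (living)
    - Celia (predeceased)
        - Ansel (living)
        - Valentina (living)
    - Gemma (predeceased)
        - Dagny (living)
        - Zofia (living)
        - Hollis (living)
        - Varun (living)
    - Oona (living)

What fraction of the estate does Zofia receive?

Nadia takes three-eighths of £2,304,000 = £864,000. The remaining £1,440,000 passes to the descendants.
The descendants' portion (£1,440,000) is divided at the children's generation into 4 shares of £360,000. Kaspar and Oona each take £360,000. The 2 shares of the deceased (Celia and Gemma) are combined into a pool of £720,000.
That pool (£720,000) is divided at the grandchildren's generation equally among Ansel, Valentina, Dagny, Zofia, Hollis, and Varun: £120,000 each.

Zofia receives 5/96 of the estate.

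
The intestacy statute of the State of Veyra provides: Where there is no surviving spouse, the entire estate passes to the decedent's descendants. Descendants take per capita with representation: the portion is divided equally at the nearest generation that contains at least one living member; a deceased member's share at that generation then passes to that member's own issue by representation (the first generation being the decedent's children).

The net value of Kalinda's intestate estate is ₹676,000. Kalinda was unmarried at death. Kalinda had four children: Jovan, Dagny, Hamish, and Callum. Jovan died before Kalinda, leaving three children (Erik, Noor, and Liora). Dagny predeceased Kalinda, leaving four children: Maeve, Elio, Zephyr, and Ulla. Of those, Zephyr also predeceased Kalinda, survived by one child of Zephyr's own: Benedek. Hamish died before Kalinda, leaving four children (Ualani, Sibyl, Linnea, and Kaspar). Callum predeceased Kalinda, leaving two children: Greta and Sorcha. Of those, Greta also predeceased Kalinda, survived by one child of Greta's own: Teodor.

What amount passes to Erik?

The entire ₹676,000 passes to the descendants.
No child survives, so the initial division is made at the grandchildren's generation.
That amount (₹676,000) is divided into 13 shares of ₹52,000: Erik, Noor, Liora, Maeve, Elio, Ulla, Ualani, Sibyl, Linnea, Kaspar, and Sorcha each take ₹52,000; Zephyr's ₹52,000 share passes to Zephyr's issue; Greta's ₹52,000 share passes to Greta's issue.
Zephyr's share (₹52,000) passes entirely to Benedek.
Greta's share (₹52,000) passes entirely to Teodor.

Erik receives ₹52,000.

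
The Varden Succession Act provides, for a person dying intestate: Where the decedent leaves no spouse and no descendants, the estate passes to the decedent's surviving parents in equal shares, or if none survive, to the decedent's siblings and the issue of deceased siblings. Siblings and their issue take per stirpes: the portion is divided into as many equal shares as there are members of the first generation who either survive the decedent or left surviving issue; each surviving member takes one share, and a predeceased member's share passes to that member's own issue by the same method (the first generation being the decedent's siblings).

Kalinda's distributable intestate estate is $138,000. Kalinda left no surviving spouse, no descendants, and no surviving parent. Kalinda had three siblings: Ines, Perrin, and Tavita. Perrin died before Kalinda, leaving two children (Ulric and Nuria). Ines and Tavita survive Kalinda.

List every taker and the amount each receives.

Ines: $46,000; Ulric: $23,000; Nuria: $23,000; Tavita: $46,000

The entire $138,000 passes to the siblings and their issue.
That amount ($138,000) is divided into 3 shares of $46,000: Ines and Tavita each take $46,000; Perrin's $46,000 share passes to Perrin's issue.
Perrin's share ($46,000) is divided into 2 shares of $23,000: Ulric and Nuria each take $23,000.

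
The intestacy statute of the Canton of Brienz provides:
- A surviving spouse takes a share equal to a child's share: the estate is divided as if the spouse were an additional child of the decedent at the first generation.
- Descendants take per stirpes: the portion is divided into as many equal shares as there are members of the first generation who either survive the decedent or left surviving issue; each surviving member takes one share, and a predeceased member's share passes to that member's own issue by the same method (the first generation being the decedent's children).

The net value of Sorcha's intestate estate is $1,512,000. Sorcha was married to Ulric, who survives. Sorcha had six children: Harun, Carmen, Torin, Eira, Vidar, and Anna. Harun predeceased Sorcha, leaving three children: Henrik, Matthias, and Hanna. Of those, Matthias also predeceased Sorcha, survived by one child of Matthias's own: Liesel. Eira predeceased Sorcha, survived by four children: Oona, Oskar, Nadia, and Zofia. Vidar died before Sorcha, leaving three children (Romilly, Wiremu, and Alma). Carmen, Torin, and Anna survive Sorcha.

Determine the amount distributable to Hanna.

The spouse counts as an additional share at the children's level, so there are 7 primary shares of $216,000. Ulric takes one such share ($216,000).
The children's combined portion ($1,296,000) is divided into 6 shares of $216,000: Carmen, Torin, and Anna each take $216,000; Harun's $216,000 share passes to Harun's issue; Eira's $216,000 share passes to Eira's issue; Vidar's $216,000 share passes to Vidar's issue.
Harun's share ($216,000) is divided into 3 shares of $72,000: Henrik and Hanna each take $72,000; Matthias's $72,000 share passes to Matthias's issue.
Matthias's share ($72,000) passes entirely to Liesel.
Eira's share ($216,000) is divided into 4 shares of $54,000: Oona, Oskar, Nadia, and Zofia each take $54,000.
Vidar's share ($216,000) is divided into 3 shares of $72,000: Romilly, Wiremu, and Alma each take $72,000.

Hanna receives $72,000.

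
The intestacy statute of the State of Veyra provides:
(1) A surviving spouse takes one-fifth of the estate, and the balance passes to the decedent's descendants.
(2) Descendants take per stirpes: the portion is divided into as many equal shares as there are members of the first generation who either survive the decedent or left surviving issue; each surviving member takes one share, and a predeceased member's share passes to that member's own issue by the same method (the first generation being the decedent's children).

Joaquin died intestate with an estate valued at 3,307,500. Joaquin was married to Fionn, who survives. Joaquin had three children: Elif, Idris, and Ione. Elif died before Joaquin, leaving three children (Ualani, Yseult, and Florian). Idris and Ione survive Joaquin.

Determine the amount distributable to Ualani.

Ualani receives 294,000.

Fionn takes one-fifth of 3,307,500 = 661,500. The remaining 2,646,000 passes to the descendants.
The descendants' portion (2,646,000) is divided into 3 shares of 882,000: Idris and Ione each take 882,000; Elif's 882,000 share passes to Elif's issue.
Elif's share (882,000) is divided into 3 shares of 294,000: Ualani, Yseult, and Florian each take 294,000.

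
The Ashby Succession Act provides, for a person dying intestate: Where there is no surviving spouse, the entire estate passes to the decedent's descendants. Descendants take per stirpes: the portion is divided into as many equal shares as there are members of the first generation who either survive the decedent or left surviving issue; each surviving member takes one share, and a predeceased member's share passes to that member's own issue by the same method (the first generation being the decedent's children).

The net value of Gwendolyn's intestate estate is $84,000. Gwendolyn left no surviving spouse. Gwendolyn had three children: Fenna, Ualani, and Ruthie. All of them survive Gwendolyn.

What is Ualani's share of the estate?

Ualani receives $28,000.

The entire $84,000 passes to the descendants.
That amount ($84,000) is divided into 3 shares of $28,000: Fenna, Ualani, and Ruthie each take $28,000.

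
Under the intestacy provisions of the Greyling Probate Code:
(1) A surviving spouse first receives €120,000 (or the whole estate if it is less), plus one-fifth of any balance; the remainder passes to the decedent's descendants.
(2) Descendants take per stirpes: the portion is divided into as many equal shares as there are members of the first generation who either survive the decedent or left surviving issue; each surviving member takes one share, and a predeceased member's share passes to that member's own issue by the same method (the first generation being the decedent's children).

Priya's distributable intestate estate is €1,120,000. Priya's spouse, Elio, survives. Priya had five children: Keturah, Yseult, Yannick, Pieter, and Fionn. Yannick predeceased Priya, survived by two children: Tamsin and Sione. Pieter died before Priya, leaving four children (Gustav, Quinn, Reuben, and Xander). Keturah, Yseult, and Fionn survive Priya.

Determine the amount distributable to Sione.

Elio first takes €120,000, leaving a balance of €1,000,000. Elio then takes one-fifth of the balance (€200,000), for a total of €320,000. The remaining €800,000 passes to the descendants.
The descendants' portion (€800,000) is divided into 5 shares of €160,000: Keturah, Yseult, and Fionn each take €160,000; Yannick's €160,000 share passes to Yannick's issue; Pieter's €160,000 share passes to Pieter's issue.
Yannick's share (€160,000) is divided into 2 shares of €80,000: Tamsin and Sione each take €80,000.
Pieter's share (€160,000) is divided into 4 shares of €40,000: Gustav, Quinn, Reuben, and Xander each take €40,000.

Sione receives €80,000.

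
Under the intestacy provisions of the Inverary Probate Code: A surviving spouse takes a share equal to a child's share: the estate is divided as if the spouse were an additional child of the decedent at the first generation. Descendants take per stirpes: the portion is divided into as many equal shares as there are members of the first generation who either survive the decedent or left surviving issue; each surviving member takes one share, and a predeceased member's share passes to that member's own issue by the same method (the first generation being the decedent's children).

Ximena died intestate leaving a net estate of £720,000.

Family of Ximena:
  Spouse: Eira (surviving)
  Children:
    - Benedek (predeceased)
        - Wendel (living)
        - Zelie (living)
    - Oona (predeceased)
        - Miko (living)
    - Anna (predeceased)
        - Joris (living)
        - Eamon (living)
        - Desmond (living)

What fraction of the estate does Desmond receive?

The spouse counts as an additional share at the children's level, so there are 4 primary shares of £180,000. Eira takes one such share (£180,000).
The children's combined portion (£540,000) is divided into 3 shares of £180,000: Benedek's £180,000 share passes to Benedek's issue; Oona's £180,000 share passes to Oona's issue; Anna's £180,000 share passes to Anna's issue.
Benedek's share (£180,000) is divided into 2 shares of £90,000: Wendel and Zelie each take £90,000.
Oona's share (£180,000) passes entirely to Miko.
Anna's share (£180,000) is divided into 3 shares of £60,000: Joris, Eamon, and Desmond each take £60,000.

Desmond receives 1/12 of the estate.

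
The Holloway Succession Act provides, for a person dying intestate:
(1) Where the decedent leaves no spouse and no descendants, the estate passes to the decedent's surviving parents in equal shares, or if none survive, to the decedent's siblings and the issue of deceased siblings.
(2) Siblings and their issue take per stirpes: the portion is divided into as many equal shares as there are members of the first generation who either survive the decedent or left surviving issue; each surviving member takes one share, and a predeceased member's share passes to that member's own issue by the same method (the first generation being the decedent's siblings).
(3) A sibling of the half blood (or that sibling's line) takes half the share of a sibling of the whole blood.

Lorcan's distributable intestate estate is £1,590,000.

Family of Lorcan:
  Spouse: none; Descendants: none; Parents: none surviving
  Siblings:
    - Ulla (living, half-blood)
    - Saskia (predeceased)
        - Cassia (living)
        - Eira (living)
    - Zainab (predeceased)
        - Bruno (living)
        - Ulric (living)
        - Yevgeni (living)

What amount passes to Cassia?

The entire £1,590,000 passes to the siblings and their issue.
Counting each half-blood sibling's line as half a unit, there are 5/2 units in £1,590,000, so one unit is £636,000. Whole-blood lines (Saskia and Zainab) take £636,000 each; half-blood lines (Ulla) take £318,000 each.
Saskia's share (£636,000) is divided into 2 shares of £318,000: Cassia and Eira each take £318,000.
Zainab's share (£636,000) is divided into 3 shares of £212,000: Bruno, Ulric, and Yevgeni each take £212,000.

Cassia receives £318,000.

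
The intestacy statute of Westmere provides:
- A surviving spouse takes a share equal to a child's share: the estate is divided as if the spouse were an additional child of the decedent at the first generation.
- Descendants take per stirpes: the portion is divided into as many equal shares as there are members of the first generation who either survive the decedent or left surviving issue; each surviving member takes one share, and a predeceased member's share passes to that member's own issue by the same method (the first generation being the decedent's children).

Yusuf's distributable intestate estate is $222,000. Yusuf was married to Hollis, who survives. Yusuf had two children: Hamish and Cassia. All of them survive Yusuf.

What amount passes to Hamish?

The spouse counts as an additional share at the children's level, so there are 3 primary shares of $74,000. Hollis takes one such share ($74,000).
The children's combined portion ($148,000) is divided into 2 shares of $74,000: Hamish and Cassia each take $74,000.

Hamish receives $74,000.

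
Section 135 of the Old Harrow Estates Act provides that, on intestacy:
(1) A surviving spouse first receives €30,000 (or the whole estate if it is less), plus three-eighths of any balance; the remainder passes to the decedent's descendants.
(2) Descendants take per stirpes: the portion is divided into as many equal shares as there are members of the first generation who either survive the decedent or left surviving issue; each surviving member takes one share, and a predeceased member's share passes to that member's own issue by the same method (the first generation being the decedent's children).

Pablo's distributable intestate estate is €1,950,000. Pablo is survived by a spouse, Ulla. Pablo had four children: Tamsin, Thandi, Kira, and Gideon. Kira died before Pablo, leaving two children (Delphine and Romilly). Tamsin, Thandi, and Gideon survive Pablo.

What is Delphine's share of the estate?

Ulla first takes €30,000, leaving a balance of €1,920,000. Ulla then takes three-eighths of the balance (€720,000), for a total of €750,000. The remaining €1,200,000 passes to the descendants.
The descendants' portion (€1,200,000) is divided into 4 shares of €300,000: Tamsin, Thandi, and Gideon each take €300,000; Kira's €300,000 share passes to Kira's issue.
Kira's share (€300,000) is divided into 2 shares of €150,000: Delphine and Romilly each take €150,000.

Delphine receives €150,000.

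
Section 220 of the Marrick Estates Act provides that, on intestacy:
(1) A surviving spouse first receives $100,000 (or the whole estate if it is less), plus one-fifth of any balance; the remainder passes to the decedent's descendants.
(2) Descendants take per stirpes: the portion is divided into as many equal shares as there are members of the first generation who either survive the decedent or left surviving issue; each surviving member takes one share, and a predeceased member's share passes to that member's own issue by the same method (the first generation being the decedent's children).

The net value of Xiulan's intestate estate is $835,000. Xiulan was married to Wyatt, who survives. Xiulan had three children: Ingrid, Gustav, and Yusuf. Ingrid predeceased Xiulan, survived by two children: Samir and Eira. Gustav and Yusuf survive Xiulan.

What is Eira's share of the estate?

Wyatt first takes $100,000, leaving a balance of $735,000. Wyatt then takes one-fifth of the balance ($147,000), for a total of $247,000. The remaining $588,000 passes to the descendants.
The descendants' portion ($588,000) is divided into 3 shares of $196,000: Gustav and Yusuf each take $196,000; Ingrid's $196,000 share passes to Ingrid's issue.
Ingrid's share ($196,000) is divided into 2 shares of $98,000: Samir and Eira each take $98,000.

Eira receives $98,000.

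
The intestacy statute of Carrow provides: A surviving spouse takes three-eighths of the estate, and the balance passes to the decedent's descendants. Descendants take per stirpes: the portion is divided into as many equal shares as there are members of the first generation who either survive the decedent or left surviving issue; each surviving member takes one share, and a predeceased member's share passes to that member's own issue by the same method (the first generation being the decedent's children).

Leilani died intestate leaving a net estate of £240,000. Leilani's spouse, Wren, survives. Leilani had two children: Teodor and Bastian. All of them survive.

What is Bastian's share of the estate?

Wren takes three-eighths of £240,000 = £90,000. The remaining £150,000 passes to the descendants.
The descendants' portion (£150,000) is divided into 2 shares of £75,000: Teodor and Bastian each take £75,000.

Bastian receives £75,000.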